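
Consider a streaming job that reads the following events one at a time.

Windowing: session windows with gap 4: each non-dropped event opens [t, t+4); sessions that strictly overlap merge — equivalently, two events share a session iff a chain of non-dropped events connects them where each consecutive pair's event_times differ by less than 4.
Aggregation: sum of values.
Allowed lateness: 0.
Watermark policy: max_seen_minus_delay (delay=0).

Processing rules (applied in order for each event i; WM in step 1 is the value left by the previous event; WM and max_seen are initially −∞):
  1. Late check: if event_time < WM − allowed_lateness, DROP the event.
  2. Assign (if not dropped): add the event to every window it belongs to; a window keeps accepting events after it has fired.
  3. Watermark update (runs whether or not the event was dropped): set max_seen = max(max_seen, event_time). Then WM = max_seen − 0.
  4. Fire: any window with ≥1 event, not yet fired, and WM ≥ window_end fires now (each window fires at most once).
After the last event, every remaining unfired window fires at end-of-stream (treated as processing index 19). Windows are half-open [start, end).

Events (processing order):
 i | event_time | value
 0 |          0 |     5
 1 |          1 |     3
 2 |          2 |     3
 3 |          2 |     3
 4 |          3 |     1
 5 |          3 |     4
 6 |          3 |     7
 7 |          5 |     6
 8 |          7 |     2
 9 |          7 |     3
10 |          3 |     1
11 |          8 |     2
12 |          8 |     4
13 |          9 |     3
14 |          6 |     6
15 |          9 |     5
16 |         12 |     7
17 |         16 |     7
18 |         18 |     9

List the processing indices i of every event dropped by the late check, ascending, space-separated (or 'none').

10 14

i=0 t=0 v=5: → [0,4); WM=0
i=1 t=1 v=3: → [0,5); WM=1
i=2 t=2 v=3: → [0,6); WM=2
i=3 t=2 v=3: → [0,6); WM=2
i=4 t=3 v=1: → [0,7); WM=3
i=5 t=3 v=4: → [0,7); WM=3
i=6 t=3 v=7: → [0,7); WM=3
i=7 t=5 v=6: → [0,9); WM=5
i=8 t=7 v=2: → [0,11); WM=7
i=9 t=7 v=3: → [0,11); WM=7
i=10 t=3 v=1: DROP (t<7-0); WM=7
i=11 t=8 v=2: → [0,12); WM=8
i=12 t=8 v=4: → [0,12); WM=8
i=13 t=9 v=3: → [0,13); WM=9
i=14 t=6 v=6: DROP (t<9-0); WM=9
i=15 t=9 v=5: → [0,13); WM=9
i=16 t=12 v=7: → [0,16); WM=12
i=17 t=16 v=7: → [16,20); WM=16
i=18 t=18 v=9: → [16,22); WM=18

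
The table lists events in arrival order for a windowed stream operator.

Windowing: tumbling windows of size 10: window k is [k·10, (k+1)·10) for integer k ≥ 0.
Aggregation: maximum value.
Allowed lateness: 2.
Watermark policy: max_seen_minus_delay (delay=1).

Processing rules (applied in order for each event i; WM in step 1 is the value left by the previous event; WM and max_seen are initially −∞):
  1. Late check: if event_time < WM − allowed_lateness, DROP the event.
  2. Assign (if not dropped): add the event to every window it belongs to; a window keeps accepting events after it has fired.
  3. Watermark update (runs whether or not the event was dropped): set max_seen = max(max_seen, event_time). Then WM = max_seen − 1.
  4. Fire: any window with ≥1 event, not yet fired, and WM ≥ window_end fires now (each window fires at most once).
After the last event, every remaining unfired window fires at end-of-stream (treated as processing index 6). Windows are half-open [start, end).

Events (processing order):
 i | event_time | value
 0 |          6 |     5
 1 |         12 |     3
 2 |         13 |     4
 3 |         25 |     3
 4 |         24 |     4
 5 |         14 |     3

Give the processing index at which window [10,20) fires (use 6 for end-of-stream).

i=0 t=6 v=5: → [0,10); WM=5
i=1 t=12 v=3: → [10,20); WM=11; [0,10) fires=5
i=2 t=13 v=4: → [10,20); WM=12
i=3 t=25 v=3: → [20,30); WM=24; [10,20) fires=4
i=4 t=24 v=4: → [20,30); WM=24
i=5 t=14 v=3: DROP (t<24-2); WM=24

3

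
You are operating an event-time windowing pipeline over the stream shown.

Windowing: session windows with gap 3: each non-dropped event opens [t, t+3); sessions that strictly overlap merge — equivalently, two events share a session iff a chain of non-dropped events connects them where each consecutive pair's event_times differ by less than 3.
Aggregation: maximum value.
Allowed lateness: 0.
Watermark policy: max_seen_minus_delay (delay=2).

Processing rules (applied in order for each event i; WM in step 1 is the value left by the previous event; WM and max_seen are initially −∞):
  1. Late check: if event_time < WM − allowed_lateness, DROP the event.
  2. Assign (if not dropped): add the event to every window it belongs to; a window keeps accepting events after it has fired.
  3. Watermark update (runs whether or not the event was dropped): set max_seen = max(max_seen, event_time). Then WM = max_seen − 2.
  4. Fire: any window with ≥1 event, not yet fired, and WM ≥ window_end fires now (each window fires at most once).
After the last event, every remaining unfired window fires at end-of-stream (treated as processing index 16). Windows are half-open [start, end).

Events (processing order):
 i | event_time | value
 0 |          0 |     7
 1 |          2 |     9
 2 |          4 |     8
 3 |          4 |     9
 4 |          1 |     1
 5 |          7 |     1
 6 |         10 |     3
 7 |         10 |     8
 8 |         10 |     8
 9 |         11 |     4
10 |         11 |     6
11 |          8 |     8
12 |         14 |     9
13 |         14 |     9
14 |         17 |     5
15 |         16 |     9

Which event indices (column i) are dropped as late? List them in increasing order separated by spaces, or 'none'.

i=0 t=0 v=7: → [0,3); WM=-2
i=1 t=2 v=9: → [0,5); WM=0
i=2 t=4 v=8: → [0,7); WM=2
i=3 t=4 v=9: → [0,7); WM=2
i=4 t=1 v=1: DROP (t<2-0); WM=2
i=5 t=7 v=1: → [7,10); WM=5
i=6 t=10 v=3: → [10,13); WM=8
i=7 t=10 v=8: → [10,13); WM=8
i=8 t=10 v=8: → [10,13); WM=8
i=9 t=11 v=4: → [10,14); WM=9
i=10 t=11 v=6: → [10,14); WM=9
i=11 t=8 v=8: DROP (t<9-0); WM=9
i=12 t=14 v=9: → [14,17); WM=12
i=13 t=14 v=9: → [14,17); WM=12
i=14 t=17 v=5: → [17,20); WM=15
i=15 t=16 v=9: → [14,20); WM=15

4 11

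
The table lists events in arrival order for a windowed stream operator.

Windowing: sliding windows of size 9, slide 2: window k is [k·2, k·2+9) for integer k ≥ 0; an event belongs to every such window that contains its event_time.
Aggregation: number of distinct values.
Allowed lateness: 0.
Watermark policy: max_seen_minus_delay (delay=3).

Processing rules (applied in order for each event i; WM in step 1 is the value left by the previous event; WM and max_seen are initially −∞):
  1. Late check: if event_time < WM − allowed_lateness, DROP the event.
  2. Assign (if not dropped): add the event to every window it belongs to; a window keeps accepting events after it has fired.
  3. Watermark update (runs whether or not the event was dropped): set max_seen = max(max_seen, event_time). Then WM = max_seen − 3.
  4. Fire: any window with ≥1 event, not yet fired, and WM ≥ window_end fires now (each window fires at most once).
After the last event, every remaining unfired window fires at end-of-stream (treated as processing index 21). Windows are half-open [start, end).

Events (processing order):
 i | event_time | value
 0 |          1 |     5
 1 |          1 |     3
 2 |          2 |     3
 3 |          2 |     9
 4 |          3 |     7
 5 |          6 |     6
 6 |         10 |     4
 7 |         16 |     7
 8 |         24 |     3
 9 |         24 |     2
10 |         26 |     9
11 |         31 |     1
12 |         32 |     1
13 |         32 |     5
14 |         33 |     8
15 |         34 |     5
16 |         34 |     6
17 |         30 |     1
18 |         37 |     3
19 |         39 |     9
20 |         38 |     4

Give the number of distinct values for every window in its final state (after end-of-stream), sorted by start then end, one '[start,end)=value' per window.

[0,9)=5 [2,11)=5 [4,13)=2 [6,15)=2 [8,17)=2 [10,19)=2 [12,21)=1 [14,23)=1 [16,25)=3 [18,27)=3 [20,29)=3 [22,31)=3 [24,33)=5 [26,35)=5 [28,37)=4 [30,39)=6 [32,41)=7 [34,43)=5 [36,45)=3 [38,47)=2

i=0 t=1 v=5: → [0,9); WM=-2
i=1 t=1 v=3: → [0,9); WM=-2
i=2 t=2 v=3: → [2,11),[0,9); WM=-1
i=3 t=2 v=9: → [2,11),[0,9); WM=-1
i=4 t=3 v=7: → [2,11),[0,9); WM=0
i=5 t=6 v=6: → [6,15),[4,13),[2,11),[0,9); WM=3
i=6 t=10 v=4: → [10,19),[8,17),[6,15),[4,13),[2,11); WM=7
i=7 t=16 v=7: → [16,25),[14,23),[12,21),[10,19),[8,17); WM=13; [0,9) fires=5 [2,11) fires=5 [4,13) fires=2
i=8 t=24 v=3: → [24,33),[22,31),[20,29),[18,27),[16,25); WM=21; [6,15) fires=2 [8,17) fires=2 [10,19) fires=2 [12,21) fires=1
i=9 t=24 v=2: → [24,33),[22,31),[20,29),[18,27),[16,25); WM=21
i=10 t=26 v=9: → [26,35),[24,33),[22,31),[20,29),[18,27); WM=23; [14,23) fires=1
i=11 t=31 v=1: → [30,39),[28,37),[26,35),[24,33); WM=28; [16,25) fires=3 [18,27) fires=3
i=12 t=32 v=1: → [32,41),[30,39),[28,37),[26,35),[24,33); WM=29; [20,29) fires=3
i=13 t=32 v=5: → [32,41),[30,39),[28,37),[26,35),[24,33); WM=29
i=14 t=33 v=8: → [32,41),[30,39),[28,37),[26,35); WM=30
i=15 t=34 v=5: → [34,43),[32,41),[30,39),[28,37),[26,35); WM=31; [22,31) fires=3
i=16 t=34 v=6: → [34,43),[32,41),[30,39),[28,37),[26,35); WM=31
i=17 t=30 v=1: DROP (t<31-0); WM=31
i=18 t=37 v=3: → [36,45),[34,43),[32,41),[30,39); WM=34; [24,33) fires=5
i=19 t=39 v=9: → [38,47),[36,45),[34,43),[32,41); WM=36; [26,35) fires=5
i=20 t=38 v=4: → [38,47),[36,45),[34,43),[32,41),[30,39); WM=36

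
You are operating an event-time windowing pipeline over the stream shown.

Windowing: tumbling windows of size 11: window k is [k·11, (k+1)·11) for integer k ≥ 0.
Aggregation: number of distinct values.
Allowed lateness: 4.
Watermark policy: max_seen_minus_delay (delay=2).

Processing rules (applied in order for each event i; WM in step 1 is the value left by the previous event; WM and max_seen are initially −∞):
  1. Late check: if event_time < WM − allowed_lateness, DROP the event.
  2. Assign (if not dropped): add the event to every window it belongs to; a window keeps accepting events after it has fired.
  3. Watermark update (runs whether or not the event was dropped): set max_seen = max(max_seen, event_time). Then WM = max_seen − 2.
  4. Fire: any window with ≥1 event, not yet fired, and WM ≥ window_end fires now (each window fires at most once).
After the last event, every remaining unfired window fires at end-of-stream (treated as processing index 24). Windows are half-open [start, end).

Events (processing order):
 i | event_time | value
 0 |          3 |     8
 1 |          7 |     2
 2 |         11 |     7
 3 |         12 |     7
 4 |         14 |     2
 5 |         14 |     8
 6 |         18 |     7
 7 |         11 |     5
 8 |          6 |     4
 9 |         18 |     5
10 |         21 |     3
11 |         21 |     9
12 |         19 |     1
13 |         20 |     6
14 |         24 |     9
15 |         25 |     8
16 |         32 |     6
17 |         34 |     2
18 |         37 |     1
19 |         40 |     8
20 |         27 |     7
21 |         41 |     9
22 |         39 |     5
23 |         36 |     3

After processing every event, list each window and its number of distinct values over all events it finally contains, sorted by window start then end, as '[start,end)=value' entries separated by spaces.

i=0 t=3 v=8: → [0,11); WM=1
i=1 t=7 v=2: → [0,11); WM=5
i=2 t=11 v=7: → [11,22); WM=9
i=3 t=12 v=7: → [11,22); WM=10
i=4 t=14 v=2: → [11,22); WM=12; [0,11) fires=2
i=5 t=14 v=8: → [11,22); WM=12
i=6 t=18 v=7: → [11,22); WM=16
i=7 t=11 v=5: DROP (t<16-4); WM=16
i=8 t=6 v=4: DROP (t<16-4); WM=16
i=9 t=18 v=5: → [11,22); WM=16
i=10 t=21 v=3: → [11,22); WM=19
i=11 t=21 v=9: → [11,22); WM=19
i=12 t=19 v=1: → [11,22); WM=19
i=13 t=20 v=6: → [11,22); WM=19
i=14 t=24 v=9: → [22,33); WM=22; [11,22) fires=8
i=15 t=25 v=8: → [22,33); WM=23
i=16 t=32 v=6: → [22,33); WM=30
i=17 t=34 v=2: → [33,44); WM=32
i=18 t=37 v=1: → [33,44); WM=35; [22,33) fires=3
i=19 t=40 v=8: → [33,44); WM=38
i=20 t=27 v=7: DROP (t<38-4); WM=38
i=21 t=41 v=9: → [33,44); WM=39
i=22 t=39 v=5: → [33,44); WM=39
i=23 t=36 v=3: → [33,44); WM=39

[0,11)=2 [11,22)=8 [22,33)=3 [33,44)=6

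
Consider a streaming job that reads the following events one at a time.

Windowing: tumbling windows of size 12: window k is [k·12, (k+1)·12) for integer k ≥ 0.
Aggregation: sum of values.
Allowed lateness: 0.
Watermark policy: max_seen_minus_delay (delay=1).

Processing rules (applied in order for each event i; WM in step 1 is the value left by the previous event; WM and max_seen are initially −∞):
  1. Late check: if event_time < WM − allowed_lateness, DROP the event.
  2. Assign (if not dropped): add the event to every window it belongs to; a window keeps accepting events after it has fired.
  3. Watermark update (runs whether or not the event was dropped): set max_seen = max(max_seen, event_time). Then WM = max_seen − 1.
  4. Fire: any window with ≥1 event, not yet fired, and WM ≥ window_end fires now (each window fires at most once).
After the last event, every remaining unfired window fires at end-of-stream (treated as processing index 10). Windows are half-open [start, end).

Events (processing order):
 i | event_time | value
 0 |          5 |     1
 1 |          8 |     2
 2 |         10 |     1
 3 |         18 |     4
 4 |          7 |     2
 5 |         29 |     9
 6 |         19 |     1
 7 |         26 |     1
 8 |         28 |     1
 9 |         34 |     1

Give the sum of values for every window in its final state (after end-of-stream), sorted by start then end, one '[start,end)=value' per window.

i=0 t=5 v=1: → [0,12); WM=4
i=1 t=8 v=2: → [0,12); WM=7
i=2 t=10 v=1: → [0,12); WM=9
i=3 t=18 v=4: → [12,24); WM=17; [0,12) fires=4
i=4 t=7 v=2: DROP (t<17-0); WM=17
i=5 t=29 v=9: → [24,36); WM=28; [12,24) fires=4
i=6 t=19 v=1: DROP (t<28-0); WM=28
i=7 t=26 v=1: DROP (t<28-0); WM=28
i=8 t=28 v=1: → [24,36); WM=28
i=9 t=34 v=1: → [24,36); WM=33

[0,12)=4 [12,24)=4 [24,36)=11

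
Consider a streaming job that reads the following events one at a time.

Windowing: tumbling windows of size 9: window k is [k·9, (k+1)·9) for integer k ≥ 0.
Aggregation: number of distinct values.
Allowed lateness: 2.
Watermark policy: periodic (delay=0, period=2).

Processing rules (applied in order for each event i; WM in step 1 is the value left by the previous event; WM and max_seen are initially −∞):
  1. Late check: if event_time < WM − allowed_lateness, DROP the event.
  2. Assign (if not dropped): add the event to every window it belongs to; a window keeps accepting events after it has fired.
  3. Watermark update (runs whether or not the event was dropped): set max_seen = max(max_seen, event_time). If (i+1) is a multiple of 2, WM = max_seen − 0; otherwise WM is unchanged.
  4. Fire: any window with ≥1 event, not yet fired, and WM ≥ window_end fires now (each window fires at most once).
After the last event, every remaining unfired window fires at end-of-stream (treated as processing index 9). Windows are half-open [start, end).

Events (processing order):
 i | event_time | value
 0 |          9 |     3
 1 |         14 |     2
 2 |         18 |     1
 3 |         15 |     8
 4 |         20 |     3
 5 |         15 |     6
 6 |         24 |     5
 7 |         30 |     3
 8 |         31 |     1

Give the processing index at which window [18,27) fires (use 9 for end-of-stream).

7

i=0 t=9 v=3: → [9,18); WM=−∞
i=1 t=14 v=2: → [9,18); WM=14
i=2 t=18 v=1: → [18,27); WM=14
i=3 t=15 v=8: → [9,18); WM=18; [9,18) fires=3
i=4 t=20 v=3: → [18,27); WM=18
i=5 t=15 v=6: DROP (t<18-2); WM=20
i=6 t=24 v=5: → [18,27); WM=20
i=7 t=30 v=3: → [27,36); WM=30; [18,27) fires=3
i=8 t=31 v=1: → [27,36); WM=30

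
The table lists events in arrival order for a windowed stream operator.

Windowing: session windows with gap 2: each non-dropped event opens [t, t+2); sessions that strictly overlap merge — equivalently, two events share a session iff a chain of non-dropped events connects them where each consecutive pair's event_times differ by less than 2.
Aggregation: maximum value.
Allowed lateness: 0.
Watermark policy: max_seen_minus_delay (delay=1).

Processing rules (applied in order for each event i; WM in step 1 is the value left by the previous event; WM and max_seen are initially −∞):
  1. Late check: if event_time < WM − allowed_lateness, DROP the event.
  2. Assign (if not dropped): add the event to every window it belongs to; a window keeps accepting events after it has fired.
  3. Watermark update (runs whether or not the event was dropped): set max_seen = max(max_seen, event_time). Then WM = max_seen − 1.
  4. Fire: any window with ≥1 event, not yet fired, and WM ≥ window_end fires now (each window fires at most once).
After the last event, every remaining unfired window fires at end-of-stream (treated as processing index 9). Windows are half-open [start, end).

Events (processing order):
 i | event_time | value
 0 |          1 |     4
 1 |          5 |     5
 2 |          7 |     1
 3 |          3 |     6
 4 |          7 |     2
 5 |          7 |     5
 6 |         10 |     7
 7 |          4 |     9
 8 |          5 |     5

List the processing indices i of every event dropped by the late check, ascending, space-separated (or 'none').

i=0 t=1 v=4: → [1,3); WM=0
i=1 t=5 v=5: → [5,7); WM=4
i=2 t=7 v=1: → [7,9); WM=6
i=3 t=3 v=6: DROP (t<6-0); WM=6
i=4 t=7 v=2: → [7,9); WM=6
i=5 t=7 v=5: → [7,9); WM=6
i=6 t=10 v=7: → [10,12); WM=9
i=7 t=4 v=9: DROP (t<9-0); WM=9
i=8 t=5 v=5: DROP (t<9-0); WM=9

3 7 8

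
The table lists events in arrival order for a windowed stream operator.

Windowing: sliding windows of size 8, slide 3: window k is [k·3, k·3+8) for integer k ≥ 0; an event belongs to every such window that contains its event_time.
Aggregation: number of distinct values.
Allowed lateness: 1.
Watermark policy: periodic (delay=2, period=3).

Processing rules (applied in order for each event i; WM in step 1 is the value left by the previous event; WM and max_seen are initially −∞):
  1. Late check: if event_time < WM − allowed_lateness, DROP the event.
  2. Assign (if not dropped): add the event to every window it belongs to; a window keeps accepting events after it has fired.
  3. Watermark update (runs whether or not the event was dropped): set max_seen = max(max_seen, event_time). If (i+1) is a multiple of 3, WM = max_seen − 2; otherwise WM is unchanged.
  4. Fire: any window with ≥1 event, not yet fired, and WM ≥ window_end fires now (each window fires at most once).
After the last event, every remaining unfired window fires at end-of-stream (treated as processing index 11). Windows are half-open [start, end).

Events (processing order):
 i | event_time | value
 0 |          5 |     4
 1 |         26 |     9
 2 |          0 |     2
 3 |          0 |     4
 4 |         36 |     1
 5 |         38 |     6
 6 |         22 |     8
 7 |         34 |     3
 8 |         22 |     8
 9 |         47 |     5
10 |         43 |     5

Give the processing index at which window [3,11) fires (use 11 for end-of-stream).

i=0 t=5 v=4: → [3,11),[0,8); WM=−∞
i=1 t=26 v=9: → [24,32),[21,29); WM=−∞
i=2 t=0 v=2: → [0,8); WM=24; [0,8) fires=2 [3,11) fires=1
i=3 t=0 v=4: DROP (t<24-1); WM=24
i=4 t=36 v=1: → [36,44),[33,41),[30,38); WM=24
i=5 t=38 v=6: → [36,44),[33,41); WM=36; [21,29) fires=1 [24,32) fires=1
i=6 t=22 v=8: DROP (t<36-1); WM=36
i=7 t=34 v=3: DROP (t<36-1); WM=36
i=8 t=22 v=8: DROP (t<36-1); WM=36
i=9 t=47 v=5: → [45,53),[42,50); WM=36
i=10 t=43 v=5: → [42,50),[39,47),[36,44); WM=36

2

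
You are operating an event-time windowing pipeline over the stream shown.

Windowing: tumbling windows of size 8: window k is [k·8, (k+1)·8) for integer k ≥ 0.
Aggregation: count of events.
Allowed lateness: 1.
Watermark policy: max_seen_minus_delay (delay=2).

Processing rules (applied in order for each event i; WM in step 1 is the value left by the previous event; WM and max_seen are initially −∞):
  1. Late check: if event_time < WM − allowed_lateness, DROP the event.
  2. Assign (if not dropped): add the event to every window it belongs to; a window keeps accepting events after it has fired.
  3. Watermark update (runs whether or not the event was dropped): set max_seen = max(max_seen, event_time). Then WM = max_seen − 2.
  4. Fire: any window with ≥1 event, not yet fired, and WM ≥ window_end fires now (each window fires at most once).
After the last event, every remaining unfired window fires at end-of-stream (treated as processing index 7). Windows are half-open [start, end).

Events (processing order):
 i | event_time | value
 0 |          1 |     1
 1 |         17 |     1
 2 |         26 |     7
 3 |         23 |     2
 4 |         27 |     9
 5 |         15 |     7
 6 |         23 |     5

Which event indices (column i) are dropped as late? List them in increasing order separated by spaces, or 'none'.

5 6

i=0 t=1 v=1: → [0,8); WM=-1
i=1 t=17 v=1: → [16,24); WM=15; [0,8) fires=1
i=2 t=26 v=7: → [24,32); WM=24; [16,24) fires=1
i=3 t=23 v=2: → [16,24); WM=24
i=4 t=27 v=9: → [24,32); WM=25
i=5 t=15 v=7: DROP (t<25-1); WM=25
i=6 t=23 v=5: DROP (t<25-1); WM=25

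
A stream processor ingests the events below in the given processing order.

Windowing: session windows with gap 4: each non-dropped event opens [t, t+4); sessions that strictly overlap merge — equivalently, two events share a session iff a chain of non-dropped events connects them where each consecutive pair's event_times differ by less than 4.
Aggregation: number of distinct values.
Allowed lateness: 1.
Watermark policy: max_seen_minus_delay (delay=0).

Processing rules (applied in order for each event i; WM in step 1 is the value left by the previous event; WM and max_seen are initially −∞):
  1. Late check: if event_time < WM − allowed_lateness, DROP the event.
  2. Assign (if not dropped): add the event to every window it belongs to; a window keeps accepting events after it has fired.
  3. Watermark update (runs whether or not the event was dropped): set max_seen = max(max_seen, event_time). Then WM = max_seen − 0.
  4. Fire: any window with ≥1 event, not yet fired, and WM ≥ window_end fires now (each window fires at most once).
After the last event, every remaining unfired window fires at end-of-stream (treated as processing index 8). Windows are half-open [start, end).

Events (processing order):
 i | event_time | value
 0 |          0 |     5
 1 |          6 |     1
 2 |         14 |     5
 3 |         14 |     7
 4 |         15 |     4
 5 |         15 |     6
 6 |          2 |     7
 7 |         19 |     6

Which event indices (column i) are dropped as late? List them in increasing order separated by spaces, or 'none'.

i=0 t=0 v=5: → [0,4); WM=0
i=1 t=6 v=1: → [6,10); WM=6
i=2 t=14 v=5: → [14,18); WM=14
i=3 t=14 v=7: → [14,18); WM=14
i=4 t=15 v=4: → [14,19); WM=15
i=5 t=15 v=6: → [14,19); WM=15
i=6 t=2 v=7: DROP (t<15-1); WM=15
i=7 t=19 v=6: → [19,23); WM=19

6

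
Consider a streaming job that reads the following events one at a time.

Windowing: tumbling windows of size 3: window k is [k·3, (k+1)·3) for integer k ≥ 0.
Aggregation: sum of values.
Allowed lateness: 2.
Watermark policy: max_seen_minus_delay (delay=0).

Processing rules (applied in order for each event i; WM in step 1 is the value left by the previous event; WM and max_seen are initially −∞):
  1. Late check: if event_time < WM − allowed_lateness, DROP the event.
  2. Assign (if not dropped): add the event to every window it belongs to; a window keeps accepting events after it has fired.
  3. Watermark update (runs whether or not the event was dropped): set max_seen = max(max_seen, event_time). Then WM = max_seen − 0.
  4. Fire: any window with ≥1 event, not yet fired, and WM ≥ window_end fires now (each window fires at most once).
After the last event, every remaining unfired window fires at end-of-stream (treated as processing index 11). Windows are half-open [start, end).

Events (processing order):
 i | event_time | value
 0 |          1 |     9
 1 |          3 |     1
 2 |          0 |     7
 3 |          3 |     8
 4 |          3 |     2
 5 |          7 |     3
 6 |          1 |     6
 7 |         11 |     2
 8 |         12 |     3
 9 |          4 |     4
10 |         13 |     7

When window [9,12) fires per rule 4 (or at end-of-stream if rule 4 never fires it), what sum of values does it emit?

2

i=0 t=1 v=9: → [0,3); WM=1
i=1 t=3 v=1: → [3,6); WM=3; [0,3) fires=9
i=2 t=0 v=7: DROP (t<3-2); WM=3
i=3 t=3 v=8: → [3,6); WM=3
i=4 t=3 v=2: → [3,6); WM=3
i=5 t=7 v=3: → [6,9); WM=7; [3,6) fires=11
i=6 t=1 v=6: DROP (t<7-2); WM=7
i=7 t=11 v=2: → [9,12); WM=11; [6,9) fires=3
i=8 t=12 v=3: → [12,15); WM=12; [9,12) fires=2
i=9 t=4 v=4: DROP (t<12-2); WM=12
i=10 t=13 v=7: → [12,15); WM=13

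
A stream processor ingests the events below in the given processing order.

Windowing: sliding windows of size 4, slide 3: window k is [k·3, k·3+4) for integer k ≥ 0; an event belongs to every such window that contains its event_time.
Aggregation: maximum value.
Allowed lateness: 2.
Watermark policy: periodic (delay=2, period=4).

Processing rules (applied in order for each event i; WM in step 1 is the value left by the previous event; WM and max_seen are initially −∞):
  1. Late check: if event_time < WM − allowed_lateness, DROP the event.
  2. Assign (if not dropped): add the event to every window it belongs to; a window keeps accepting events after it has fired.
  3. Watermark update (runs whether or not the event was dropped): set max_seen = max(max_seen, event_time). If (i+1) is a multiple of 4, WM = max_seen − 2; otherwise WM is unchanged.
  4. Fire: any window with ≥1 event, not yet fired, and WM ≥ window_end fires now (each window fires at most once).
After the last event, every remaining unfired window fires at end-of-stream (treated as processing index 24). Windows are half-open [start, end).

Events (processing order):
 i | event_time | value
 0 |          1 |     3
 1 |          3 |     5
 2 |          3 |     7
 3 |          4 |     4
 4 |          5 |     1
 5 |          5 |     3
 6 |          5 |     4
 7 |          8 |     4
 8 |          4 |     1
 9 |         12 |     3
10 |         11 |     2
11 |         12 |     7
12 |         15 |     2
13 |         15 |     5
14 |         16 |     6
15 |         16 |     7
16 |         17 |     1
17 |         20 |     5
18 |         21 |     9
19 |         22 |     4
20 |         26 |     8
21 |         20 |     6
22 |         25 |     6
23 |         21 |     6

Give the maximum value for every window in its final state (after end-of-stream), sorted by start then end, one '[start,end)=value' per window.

[0,4)=7 [3,7)=7 [6,10)=4 [9,13)=7 [12,16)=7 [15,19)=7 [18,22)=9 [21,25)=9 [24,28)=8

i=0 t=1 v=3: → [0,4); WM=−∞
i=1 t=3 v=5: → [3,7),[0,4); WM=−∞
i=2 t=3 v=7: → [3,7),[0,4); WM=−∞
i=3 t=4 v=4: → [3,7); WM=2
i=4 t=5 v=1: → [3,7); WM=2
i=5 t=5 v=3: → [3,7); WM=2
i=6 t=5 v=4: → [3,7); WM=2
i=7 t=8 v=4: → [6,10); WM=6; [0,4) fires=7
i=8 t=4 v=1: → [3,7); WM=6
i=9 t=12 v=3: → [12,16),[9,13); WM=6
i=10 t=11 v=2: → [9,13); WM=6
i=11 t=12 v=7: → [12,16),[9,13); WM=10; [3,7) fires=7 [6,10) fires=4
i=12 t=15 v=2: → [15,19),[12,16); WM=10
i=13 t=15 v=5: → [15,19),[12,16); WM=10
i=14 t=16 v=6: → [15,19); WM=10
i=15 t=16 v=7: → [15,19); WM=14; [9,13) fires=7
i=16 t=17 v=1: → [15,19); WM=14
i=17 t=20 v=5: → [18,22); WM=14
i=18 t=21 v=9: → [21,25),[18,22); WM=14
i=19 t=22 v=4: → [21,25); WM=20; [12,16) fires=7 [15,19) fires=7
i=20 t=26 v=8: → [24,28); WM=20
i=21 t=20 v=6: → [18,22); WM=20
i=22 t=25 v=6: → [24,28); WM=20
i=23 t=21 v=6: → [21,25),[18,22); WM=24; [18,22) fires=9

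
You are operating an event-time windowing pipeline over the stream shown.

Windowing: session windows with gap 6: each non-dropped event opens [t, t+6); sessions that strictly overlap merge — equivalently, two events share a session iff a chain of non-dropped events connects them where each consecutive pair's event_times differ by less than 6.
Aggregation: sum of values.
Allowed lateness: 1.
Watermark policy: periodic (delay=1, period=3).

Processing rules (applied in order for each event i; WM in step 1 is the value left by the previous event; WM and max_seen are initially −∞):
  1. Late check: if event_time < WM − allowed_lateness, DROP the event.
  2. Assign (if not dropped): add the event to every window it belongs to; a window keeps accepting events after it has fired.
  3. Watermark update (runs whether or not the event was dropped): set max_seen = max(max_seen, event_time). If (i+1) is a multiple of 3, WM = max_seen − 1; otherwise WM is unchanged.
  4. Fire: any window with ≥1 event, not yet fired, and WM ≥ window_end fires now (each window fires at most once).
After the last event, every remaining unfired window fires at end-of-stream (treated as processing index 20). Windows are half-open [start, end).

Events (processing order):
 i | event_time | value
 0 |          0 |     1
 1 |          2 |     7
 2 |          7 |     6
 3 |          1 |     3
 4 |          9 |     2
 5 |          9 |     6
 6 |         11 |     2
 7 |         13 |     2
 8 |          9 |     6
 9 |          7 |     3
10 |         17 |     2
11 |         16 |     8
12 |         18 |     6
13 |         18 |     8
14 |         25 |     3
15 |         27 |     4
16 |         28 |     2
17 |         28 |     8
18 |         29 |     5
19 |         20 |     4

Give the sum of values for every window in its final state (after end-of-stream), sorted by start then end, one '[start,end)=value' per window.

[0,24)=56 [25,35)=22

i=0 t=0 v=1: → [0,6); WM=−∞
i=1 t=2 v=7: → [0,8); WM=−∞
i=2 t=7 v=6: → [0,13); WM=6
i=3 t=1 v=3: DROP (t<6-1); WM=6
i=4 t=9 v=2: → [0,15); WM=6
i=5 t=9 v=6: → [0,15); WM=8
i=6 t=11 v=2: → [0,17); WM=8
i=7 t=13 v=2: → [0,19); WM=8
i=8 t=9 v=6: → [0,19); WM=12
i=9 t=7 v=3: DROP (t<12-1); WM=12
i=10 t=17 v=2: → [0,23); WM=12
i=11 t=16 v=8: → [0,23); WM=16
i=12 t=18 v=6: → [0,24); WM=16
i=13 t=18 v=8: → [0,24); WM=16
i=14 t=25 v=3: → [25,31); WM=24
i=15 t=27 v=4: → [25,33); WM=24
i=16 t=28 v=2: → [25,34); WM=24
i=17 t=28 v=8: → [25,34); WM=27
i=18 t=29 v=5: → [25,35); WM=27
i=19 t=20 v=4: DROP (t<27-1); WM=27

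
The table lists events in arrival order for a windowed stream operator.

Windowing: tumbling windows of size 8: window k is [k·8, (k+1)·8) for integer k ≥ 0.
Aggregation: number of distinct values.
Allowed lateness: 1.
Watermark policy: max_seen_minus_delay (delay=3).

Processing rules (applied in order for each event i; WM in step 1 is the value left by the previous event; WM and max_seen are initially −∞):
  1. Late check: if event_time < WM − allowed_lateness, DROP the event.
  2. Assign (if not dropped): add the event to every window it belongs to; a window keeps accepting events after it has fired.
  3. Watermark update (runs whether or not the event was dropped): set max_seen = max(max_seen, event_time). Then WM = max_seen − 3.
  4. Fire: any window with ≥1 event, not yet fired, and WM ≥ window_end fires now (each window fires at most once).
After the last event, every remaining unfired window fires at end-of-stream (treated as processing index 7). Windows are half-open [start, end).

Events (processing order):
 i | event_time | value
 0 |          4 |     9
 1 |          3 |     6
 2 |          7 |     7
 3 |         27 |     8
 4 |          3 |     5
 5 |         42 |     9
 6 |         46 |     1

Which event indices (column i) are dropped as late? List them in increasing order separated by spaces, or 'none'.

i=0 t=4 v=9: → [0,8); WM=1
i=1 t=3 v=6: → [0,8); WM=1
i=2 t=7 v=7: → [0,8); WM=4
i=3 t=27 v=8: → [24,32); WM=24; [0,8) fires=3
i=4 t=3 v=5: DROP (t<24-1); WM=24
i=5 t=42 v=9: → [40,48); WM=39; [24,32) fires=1
i=6 t=46 v=1: → [40,48); WM=43

4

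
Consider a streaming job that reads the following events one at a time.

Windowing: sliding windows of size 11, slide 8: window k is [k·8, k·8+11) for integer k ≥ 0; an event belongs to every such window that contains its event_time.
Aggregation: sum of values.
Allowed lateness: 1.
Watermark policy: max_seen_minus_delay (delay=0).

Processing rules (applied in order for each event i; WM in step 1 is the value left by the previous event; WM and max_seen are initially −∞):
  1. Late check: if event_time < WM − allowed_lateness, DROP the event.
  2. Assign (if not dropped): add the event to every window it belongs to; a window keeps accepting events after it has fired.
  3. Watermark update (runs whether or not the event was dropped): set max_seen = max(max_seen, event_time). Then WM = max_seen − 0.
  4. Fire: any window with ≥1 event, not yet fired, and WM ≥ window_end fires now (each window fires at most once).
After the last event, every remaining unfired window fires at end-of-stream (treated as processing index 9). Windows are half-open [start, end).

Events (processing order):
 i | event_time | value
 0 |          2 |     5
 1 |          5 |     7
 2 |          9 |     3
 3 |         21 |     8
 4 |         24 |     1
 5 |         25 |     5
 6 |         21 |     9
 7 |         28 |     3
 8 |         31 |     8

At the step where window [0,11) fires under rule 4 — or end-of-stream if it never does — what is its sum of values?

15

i=0 t=2 v=5: → [0,11); WM=2
i=1 t=5 v=7: → [0,11); WM=5
i=2 t=9 v=3: → [8,19),[0,11); WM=9
i=3 t=21 v=8: → [16,27); WM=21; [0,11) fires=15 [8,19) fires=3
i=4 t=24 v=1: → [24,35),[16,27); WM=24
i=5 t=25 v=5: → [24,35),[16,27); WM=25
i=6 t=21 v=9: DROP (t<25-1); WM=25
i=7 t=28 v=3: → [24,35); WM=28; [16,27) fires=14
i=8 t=31 v=8: → [24,35); WM=31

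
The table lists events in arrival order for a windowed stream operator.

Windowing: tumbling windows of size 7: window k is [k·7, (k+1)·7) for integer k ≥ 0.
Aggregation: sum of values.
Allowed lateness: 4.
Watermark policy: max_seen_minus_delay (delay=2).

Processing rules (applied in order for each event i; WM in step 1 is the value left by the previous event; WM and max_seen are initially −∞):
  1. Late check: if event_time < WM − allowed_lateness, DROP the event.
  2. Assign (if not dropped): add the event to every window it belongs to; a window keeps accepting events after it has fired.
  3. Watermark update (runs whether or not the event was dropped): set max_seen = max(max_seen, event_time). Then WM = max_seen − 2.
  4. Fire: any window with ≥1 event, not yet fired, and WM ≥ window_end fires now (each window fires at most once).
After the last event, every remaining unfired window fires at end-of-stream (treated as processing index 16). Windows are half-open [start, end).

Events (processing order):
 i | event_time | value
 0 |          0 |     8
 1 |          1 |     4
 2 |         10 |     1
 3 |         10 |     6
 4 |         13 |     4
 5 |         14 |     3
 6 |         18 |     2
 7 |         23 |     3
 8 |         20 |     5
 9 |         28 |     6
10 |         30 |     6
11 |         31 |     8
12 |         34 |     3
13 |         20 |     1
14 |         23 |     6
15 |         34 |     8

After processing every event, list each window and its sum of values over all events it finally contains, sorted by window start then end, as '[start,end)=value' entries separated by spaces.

i=0 t=0 v=8: → [0,7); WM=-2
i=1 t=1 v=4: → [0,7); WM=-1
i=2 t=10 v=1: → [7,14); WM=8; [0,7) fires=12
i=3 t=10 v=6: → [7,14); WM=8
i=4 t=13 v=4: → [7,14); WM=11
i=5 t=14 v=3: → [14,21); WM=12
i=6 t=18 v=2: → [14,21); WM=16; [7,14) fires=11
i=7 t=23 v=3: → [21,28); WM=21; [14,21) fires=5
i=8 t=20 v=5: → [14,21); WM=21
i=9 t=28 v=6: → [28,35); WM=26
i=10 t=30 v=6: → [28,35); WM=28; [21,28) fires=3
i=11 t=31 v=8: → [28,35); WM=29
i=12 t=34 v=3: → [28,35); WM=32
i=13 t=20 v=1: DROP (t<32-4); WM=32
i=14 t=23 v=6: DROP (t<32-4); WM=32
i=15 t=34 v=8: → [28,35); WM=32

[0,7)=12 [7,14)=11 [14,21)=10 [21,28)=3 [28,35)=31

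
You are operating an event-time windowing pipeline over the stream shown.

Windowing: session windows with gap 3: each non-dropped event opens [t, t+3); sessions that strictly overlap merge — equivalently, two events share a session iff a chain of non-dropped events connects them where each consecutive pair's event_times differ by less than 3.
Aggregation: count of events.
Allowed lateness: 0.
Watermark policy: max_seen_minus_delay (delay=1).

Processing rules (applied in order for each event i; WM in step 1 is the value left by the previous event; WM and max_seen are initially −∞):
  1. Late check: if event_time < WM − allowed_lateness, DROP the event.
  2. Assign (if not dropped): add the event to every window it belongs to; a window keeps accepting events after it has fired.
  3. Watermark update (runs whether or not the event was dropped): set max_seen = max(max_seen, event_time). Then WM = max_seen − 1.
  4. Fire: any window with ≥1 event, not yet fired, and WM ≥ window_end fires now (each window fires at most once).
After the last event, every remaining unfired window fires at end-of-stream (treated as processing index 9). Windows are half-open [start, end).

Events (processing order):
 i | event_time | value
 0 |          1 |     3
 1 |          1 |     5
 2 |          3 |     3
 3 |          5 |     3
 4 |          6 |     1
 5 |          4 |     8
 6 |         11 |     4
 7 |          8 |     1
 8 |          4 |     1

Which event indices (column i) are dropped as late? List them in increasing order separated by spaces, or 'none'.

5 7 8

i=0 t=1 v=3: → [1,4); WM=0
i=1 t=1 v=5: → [1,4); WM=0
i=2 t=3 v=3: → [1,6); WM=2
i=3 t=5 v=3: → [1,8); WM=4
i=4 t=6 v=1: → [1,9); WM=5
i=5 t=4 v=8: DROP (t<5-0); WM=5
i=6 t=11 v=4: → [11,14); WM=10
i=7 t=8 v=1: DROP (t<10-0); WM=10
i=8 t=4 v=1: DROP (t<10-0); WM=10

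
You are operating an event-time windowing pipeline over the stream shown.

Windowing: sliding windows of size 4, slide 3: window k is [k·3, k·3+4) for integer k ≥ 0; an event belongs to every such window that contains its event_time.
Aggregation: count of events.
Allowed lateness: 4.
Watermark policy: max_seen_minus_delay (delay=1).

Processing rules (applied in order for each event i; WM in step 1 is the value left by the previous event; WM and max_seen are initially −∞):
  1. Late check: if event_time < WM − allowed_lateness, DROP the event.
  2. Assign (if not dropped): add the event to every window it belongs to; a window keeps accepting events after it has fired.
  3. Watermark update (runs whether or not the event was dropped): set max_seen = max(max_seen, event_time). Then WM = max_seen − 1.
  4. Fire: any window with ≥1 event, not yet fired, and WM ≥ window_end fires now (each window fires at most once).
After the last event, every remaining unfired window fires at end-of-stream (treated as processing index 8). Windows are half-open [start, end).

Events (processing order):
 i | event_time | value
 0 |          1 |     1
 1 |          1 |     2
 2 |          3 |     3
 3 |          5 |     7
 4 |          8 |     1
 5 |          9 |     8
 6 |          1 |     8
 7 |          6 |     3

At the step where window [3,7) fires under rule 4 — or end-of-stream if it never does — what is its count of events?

2

i=0 t=1 v=1: → [0,4); WM=0
i=1 t=1 v=2: → [0,4); WM=0
i=2 t=3 v=3: → [3,7),[0,4); WM=2
i=3 t=5 v=7: → [3,7); WM=4; [0,4) fires=3
i=4 t=8 v=1: → [6,10); WM=7; [3,7) fires=2
i=5 t=9 v=8: → [9,13),[6,10); WM=8
i=6 t=1 v=8: DROP (t<8-4); WM=8
i=7 t=6 v=3: → [6,10),[3,7); WM=8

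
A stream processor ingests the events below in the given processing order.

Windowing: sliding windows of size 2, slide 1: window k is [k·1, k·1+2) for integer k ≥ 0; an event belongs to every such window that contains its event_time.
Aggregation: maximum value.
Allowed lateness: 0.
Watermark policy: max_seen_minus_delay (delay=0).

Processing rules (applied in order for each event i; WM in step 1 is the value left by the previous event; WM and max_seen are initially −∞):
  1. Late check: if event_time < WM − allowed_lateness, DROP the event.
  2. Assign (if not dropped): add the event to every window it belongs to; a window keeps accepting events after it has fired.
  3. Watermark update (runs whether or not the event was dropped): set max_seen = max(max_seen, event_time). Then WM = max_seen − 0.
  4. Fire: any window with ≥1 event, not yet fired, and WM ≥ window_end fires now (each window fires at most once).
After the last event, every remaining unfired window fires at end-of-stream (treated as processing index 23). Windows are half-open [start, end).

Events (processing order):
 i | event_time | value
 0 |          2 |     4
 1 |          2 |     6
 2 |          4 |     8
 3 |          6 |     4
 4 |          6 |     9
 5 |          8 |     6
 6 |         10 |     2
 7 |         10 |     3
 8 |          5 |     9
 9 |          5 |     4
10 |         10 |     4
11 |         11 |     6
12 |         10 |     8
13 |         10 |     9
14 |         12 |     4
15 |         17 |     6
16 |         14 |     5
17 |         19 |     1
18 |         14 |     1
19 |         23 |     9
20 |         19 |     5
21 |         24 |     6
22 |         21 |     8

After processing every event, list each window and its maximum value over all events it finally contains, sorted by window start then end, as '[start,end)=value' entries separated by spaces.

[1,3)=6 [2,4)=6 [3,5)=8 [4,6)=8 [5,7)=9 [6,8)=9 [7,9)=6 [8,10)=6 [9,11)=4 [10,12)=6 [11,13)=6 [12,14)=4 [16,18)=6 [17,19)=6 [18,20)=1 [19,21)=1 [22,24)=9 [23,25)=9 [24,26)=6

i=0 t=2 v=4: → [2,4),[1,3); WM=2
i=1 t=2 v=6: → [2,4),[1,3); WM=2
i=2 t=4 v=8: → [4,6),[3,5); WM=4; [1,3) fires=6 [2,4) fires=6
i=3 t=6 v=4: → [6,8),[5,7); WM=6; [3,5) fires=8 [4,6) fires=8
i=4 t=6 v=9: → [6,8),[5,7); WM=6
i=5 t=8 v=6: → [8,10),[7,9); WM=8; [5,7) fires=9 [6,8) fires=9
i=6 t=10 v=2: → [10,12),[9,11); WM=10; [7,9) fires=6 [8,10) fires=6
i=7 t=10 v=3: → [10,12),[9,11); WM=10
i=8 t=5 v=9: DROP (t<10-0); WM=10
i=9 t=5 v=4: DROP (t<10-0); WM=10
i=10 t=10 v=4: → [10,12),[9,11); WM=10
i=11 t=11 v=6: → [11,13),[10,12); WM=11; [9,11) fires=4
i=12 t=10 v=8: DROP (t<11-0); WM=11
i=13 t=10 v=9: DROP (t<11-0); WM=11
i=14 t=12 v=4: → [12,14),[11,13); WM=12; [10,12) fires=6
i=15 t=17 v=6: → [17,19),[16,18); WM=17; [11,13) fires=6 [12,14) fires=4
i=16 t=14 v=5: DROP (t<17-0); WM=17
i=17 t=19 v=1: → [19,21),[18,20); WM=19; [16,18) fires=6 [17,19) fires=6
i=18 t=14 v=1: DROP (t<19-0); WM=19
i=19 t=23 v=9: → [23,25),[22,24); WM=23; [18,20) fires=1 [19,21) fires=1
i=20 t=19 v=5: DROP (t<23-0); WM=23
i=21 t=24 v=6: → [24,26),[23,25); WM=24; [22,24) fires=9
i=22 t=21 v=8: DROP (t<24-0); WM=24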